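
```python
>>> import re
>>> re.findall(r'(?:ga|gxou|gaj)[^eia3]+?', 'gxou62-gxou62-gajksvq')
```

['gxou6', 'gxou6', 'gaj']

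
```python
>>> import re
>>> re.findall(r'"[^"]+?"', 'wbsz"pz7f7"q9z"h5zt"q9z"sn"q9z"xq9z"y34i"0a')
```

['"pz7f7"', '"h5zt"', '"sn"', '"xq9z"']

Scanning left to right: at [4:11] → '"pz7f7"'; at [14:20] → '"h5zt"'; at [23:27] → '"sn"'; at [30:36] → '"xq9z"'.
`findall` yields the raw match text (4 of them) because the pattern has no groups.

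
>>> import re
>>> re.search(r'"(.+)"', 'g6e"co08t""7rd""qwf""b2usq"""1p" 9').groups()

`search` walks the string left to right and returns the first match it finds.
The match spans [3:32] → '"co08t""7rd""qwf""b2usq"""1p"'.
Captured: group 1 = 'co08t""7rd""qwf""b2usq"""1p'.

('co08t""7rd""qwf""b2usq"""1p',)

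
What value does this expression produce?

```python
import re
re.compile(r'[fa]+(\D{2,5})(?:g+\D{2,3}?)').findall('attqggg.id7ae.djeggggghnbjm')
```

This matches one or more of one of [fa]; then 2 to 5 of a non-digit (captured); then one or more of the literal 'g', then 2 to 3 of a non-digit (lazy) (non-capturing group).
Matches: at [0:9] match 'attqggg.i', group 1 = 'ttqgg'; at [11:24] match 'ae.djeggggghn', group 1 = 'e.dje'.
`findall` collects group 1 from each match (2 total).

['ttqgg', 'e.dje']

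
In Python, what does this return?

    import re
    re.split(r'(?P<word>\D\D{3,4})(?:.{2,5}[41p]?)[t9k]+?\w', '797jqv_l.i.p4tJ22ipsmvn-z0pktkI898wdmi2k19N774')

['797', 'jqv_l', '22', 'ipsmv', 'kI898', 'wdmi', '774']

Because the quantifier is non-greedy, it stops expanding at the earliest point where the rest of the pattern can succeed.
`re.split` interleaves the captured-group text with the surrounding fragments.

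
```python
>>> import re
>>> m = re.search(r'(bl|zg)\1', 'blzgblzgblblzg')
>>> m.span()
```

(8, 12)

`\1` has to match the exact text group 1 already captured.
`search` walks the string left to right and returns the first match it finds.
The match spans [8:12] → 'blbl'.
Captured: group 1 = 'bl'.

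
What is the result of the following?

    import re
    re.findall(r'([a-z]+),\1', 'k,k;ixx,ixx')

After group 1 captures some text, `\1` only succeeds where that same text appears again.
Walking the string: at [0:3] match 'k,k', group 1 = 'k'; at [4:11] match 'ixx,ixx', group 1 = 'ixx'.
`findall` collects group 1 from each match (2 total).

['k', 'ixx']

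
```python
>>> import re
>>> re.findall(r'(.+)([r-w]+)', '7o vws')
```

[('7o vw', 's')]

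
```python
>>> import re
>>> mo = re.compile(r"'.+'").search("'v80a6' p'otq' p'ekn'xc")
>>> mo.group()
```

`re.search` tries every starting position until one works.
The match spans [0:21] → "'v80a6' p'otq' p'ekn'".

"'v80a6' p'otq' p'ekn'"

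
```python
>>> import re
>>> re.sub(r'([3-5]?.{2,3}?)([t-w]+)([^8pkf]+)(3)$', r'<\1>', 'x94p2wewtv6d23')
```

'x9<4p2>'

Pattern: optionally a character in [3-5], then 2 to 3 of any character (lazy) (captured); then one or more of a character in [t-w] (captured); then one or more of any character except [8pkf] (captured); then a literal '3' (captured); then anchored at the end.
Matches: at [2:14] → '4p2wewtv6d23'.
Each match is replaced using the text its own group 1 captured.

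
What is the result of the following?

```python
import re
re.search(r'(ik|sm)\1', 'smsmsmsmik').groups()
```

('sm',)

The match spans [0:4] → 'smsm'.
Captured: group 1 = 'sm'.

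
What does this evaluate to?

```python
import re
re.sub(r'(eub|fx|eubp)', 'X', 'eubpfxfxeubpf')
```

'XpXXXpf'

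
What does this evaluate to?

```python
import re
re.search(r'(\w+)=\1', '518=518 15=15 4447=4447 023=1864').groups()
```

('518',)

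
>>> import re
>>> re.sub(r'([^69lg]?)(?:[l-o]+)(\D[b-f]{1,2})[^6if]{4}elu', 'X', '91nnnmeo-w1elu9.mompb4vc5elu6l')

`sub` substitutes 'X' at each match site.

'9X9X6l'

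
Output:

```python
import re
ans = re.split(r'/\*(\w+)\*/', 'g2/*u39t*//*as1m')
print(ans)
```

With a capturing group present, the delimiter's captured portion is kept in the result list.

['g2', 'u39t', '/*as1m']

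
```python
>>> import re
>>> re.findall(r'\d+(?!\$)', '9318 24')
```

The negative lookaround is zero-width — it rules out positions where the adjacent text would match, without consuming anything.
No capturing groups, so `findall` returns the 2 full match strings.

['9318', '24']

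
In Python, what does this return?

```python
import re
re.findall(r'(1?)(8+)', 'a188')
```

The pattern matches optionally a literal '1' (captured); then one or more of a literal '8' (captured).
Scanning left to right: at [1:4] match '188', groups = ('1', '88').
Multiple groups make `findall` return tuples — one 2-tuple for the one match.

[('1', '88')]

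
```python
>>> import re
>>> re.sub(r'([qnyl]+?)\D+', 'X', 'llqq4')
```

'X4'

Pattern: one or more of one of [qnyl] (lazy) (captured); then one or more of a non-digit.
Matches: at [0:4] → 'llqq'.
Each match is replaced by 'X'.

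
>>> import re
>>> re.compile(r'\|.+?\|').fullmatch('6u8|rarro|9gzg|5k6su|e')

None

`re.fullmatch` requires the pattern to consume the entire string.
Here the string isn't matched end-to-end, so the call returns None.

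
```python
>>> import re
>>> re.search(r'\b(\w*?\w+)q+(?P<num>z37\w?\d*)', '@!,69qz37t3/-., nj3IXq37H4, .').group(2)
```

'z37t3'

The pattern matches a word boundary (`\b`, zero-width); then zero or more of a word character (lazy), then one or more of a word character (captured); then one or more of a literal 'q'; then the literal 'z37', then optionally a word character, then zero or more of a digit (captured as 'num').
Unlike `match`, `search` isn't anchored — it looks for the pattern anywhere in the string.
The match spans [3:11] → '69qz37t3'.
Captured: group 1 = '69', group 2 = 'z37t3'.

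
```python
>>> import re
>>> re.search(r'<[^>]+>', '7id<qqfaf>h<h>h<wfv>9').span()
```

`re.search` tries every starting position until one works.
The match spans [3:10] → '<qqfaf>'.

(3, 10)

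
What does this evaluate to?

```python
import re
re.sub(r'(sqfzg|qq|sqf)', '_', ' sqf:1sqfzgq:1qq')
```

' _:1_q:1_'

Branches in `(...|...)` are attempted left-to-right; the first branch that allows the whole pattern to succeed is taken.
Matches: at [1:4] → 'sqf'; at [6:11] → 'sqfzg'; at [14:16] → 'qq'.
Every occurrence is swapped for '_'.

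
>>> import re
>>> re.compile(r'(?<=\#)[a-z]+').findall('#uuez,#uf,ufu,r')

The `(?=…)`/`(?<=…)` assertion just peeks at neighbouring text; it doesn't advance the match position.
No capturing groups, so `findall` returns the 2 full match strings.

['uuez', 'uf']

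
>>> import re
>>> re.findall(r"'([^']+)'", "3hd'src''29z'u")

Matches: at [3:8] match "'src'", group 1 = 'src'; at [8:13] match "'29z'", group 1 = '29z'.
One capturing group, so `findall` returns just the captured substring from each match — 2 in all.

['src', '29z']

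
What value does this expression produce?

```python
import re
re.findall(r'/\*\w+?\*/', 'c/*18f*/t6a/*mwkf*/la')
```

Walking the string: at [1:8] → '/*18f*/'; at [11:19] → '/*mwkf*/'.
No capturing groups, so `findall` returns the 2 full match strings.

['/*18f*/', '/*mwkf*/']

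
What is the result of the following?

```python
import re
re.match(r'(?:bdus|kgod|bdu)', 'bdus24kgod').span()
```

Alternation tries branches left to right and keeps the first one that lets the overall match succeed at that position.
With `match`, the pattern is implicitly anchored at the beginning.
The match spans [0:4] → 'bdus'.

(0, 4)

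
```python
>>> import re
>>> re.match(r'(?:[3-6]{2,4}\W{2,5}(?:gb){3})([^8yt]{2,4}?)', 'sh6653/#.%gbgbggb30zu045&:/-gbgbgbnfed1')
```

None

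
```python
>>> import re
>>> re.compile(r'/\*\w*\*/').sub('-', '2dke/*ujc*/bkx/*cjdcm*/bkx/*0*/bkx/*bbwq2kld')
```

'2dke-bkx-bkx-bkx/*bbwq2kld'

Each match is replaced by '-'.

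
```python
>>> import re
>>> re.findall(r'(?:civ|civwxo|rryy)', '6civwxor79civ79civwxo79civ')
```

['civ', 'civ', 'civ', 'civ']

Alternation tries branches left to right and keeps the first one that lets the overall match succeed at that position.
Walking the string: at [1:4] → 'civ'; at [10:13] → 'civ'; at [15:18] → 'civ'; at [23:26] → 'civ'.
Since nothing is captured, `findall` lists the 4 matched substrings directly.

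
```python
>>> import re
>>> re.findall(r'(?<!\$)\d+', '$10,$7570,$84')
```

['0', '570', '4']

`(?!…)`/`(?<!…)` only lets a position through if the neighbouring text does NOT match; no characters are consumed.
Matches: at [2:3] → '0'; at [6:9] → '570'; at [12:13] → '4'.
`findall` yields the raw match text (3 of them) because the pattern has no groups.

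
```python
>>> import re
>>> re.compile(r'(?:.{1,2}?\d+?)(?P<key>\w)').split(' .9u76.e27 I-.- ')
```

Pattern: 1 to 2 of any character (lazy), then one or more of a digit (lazy) (non-capturing group); then a word character (captured as 'key').
`re.split` interleaves the captured-group text with the surrounding fragments.

['', 'u', '76', '7', ' I-.- ']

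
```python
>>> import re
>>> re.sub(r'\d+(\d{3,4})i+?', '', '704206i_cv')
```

This matches one or more of a digit; then 3 to 4 of a digit (captured); then one or more of a literal 'i' (lazy).
Every occurrence is swapped for ''.

'_cv'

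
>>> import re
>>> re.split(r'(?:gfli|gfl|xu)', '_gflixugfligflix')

['_', '', '', '', 'x']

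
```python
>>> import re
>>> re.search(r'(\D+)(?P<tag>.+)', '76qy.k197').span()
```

This matches one or more of a non-digit (captured); then one or more of any character (captured as 'tag').
`re.search` scans for the first position where the pattern succeeds.
The match spans [2:9] → 'qy.k197'.
Captured: group 1 = 'qy.k', group 2 = '197'.

(2, 9)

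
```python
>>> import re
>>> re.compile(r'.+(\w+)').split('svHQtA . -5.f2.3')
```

['', '3', '']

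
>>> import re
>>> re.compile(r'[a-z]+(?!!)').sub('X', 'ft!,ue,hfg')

'Xt!,X,X'

The negative lookahead/lookbehind blocks any match where the forbidden context is present.
Matches: at [0:1] → 'f'; at [4:6] → 'ue'; at [7:10] → 'hfg'.
`sub` substitutes 'X' at each match site.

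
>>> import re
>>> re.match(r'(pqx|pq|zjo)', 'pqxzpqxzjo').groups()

('pqx',)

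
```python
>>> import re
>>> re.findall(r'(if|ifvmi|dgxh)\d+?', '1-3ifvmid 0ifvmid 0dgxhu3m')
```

[]

`findall` collects group 1 from each match (0 total).
Nothing in the string satisfies the pattern, so the list is empty.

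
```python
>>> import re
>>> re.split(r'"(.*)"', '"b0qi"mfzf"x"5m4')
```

Because the pattern has a capturing group, `split` also inserts each captured text between the pieces.

['', 'b0qi"mfzf"x', '5m4']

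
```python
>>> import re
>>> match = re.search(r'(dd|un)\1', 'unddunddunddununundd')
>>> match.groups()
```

('un',)

After group 1 captures some text, `\1` only succeeds where that same text appears again.
Unlike `match`, `search` isn't anchored — it looks for the pattern anywhere in the string.
The match spans [12:16] → 'unun'.
Captured: group 1 = 'un'.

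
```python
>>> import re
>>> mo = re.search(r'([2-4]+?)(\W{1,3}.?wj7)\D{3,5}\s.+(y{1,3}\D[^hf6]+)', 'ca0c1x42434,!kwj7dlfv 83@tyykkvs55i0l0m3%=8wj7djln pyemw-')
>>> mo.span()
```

(6, 57)

The match spans [6:57] → '42434,!kwj7dlfv 83@tyykkvs55i0l0m3%=8wj7djln pyemw-'.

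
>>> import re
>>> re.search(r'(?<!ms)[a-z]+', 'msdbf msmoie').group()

`(?!…)`/`(?<!…)` only lets a position through if the neighbouring text does NOT match; no characters are consumed.
`re.search` scans for the first position where the pattern succeeds.
The match spans [0:5] → 'msdbf'.

'msdbf'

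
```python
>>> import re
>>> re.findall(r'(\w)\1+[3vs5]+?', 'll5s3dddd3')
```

['l', 'd']

`\1` has to match the exact text group 1 already captured.
Matches: at [0:3] match 'll5', group 1 = 'l'; at [5:10] match 'dddd3', group 1 = 'd'.
With a single group, `findall` returns only what that group captured — 2 items.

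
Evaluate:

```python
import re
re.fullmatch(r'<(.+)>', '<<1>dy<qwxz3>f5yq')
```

`fullmatch` succeeds only if the pattern covers the string from start to end.
Here the string isn't matched end-to-end, so the call returns None.

None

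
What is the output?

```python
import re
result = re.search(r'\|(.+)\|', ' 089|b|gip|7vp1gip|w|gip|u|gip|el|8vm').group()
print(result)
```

|b|gip|7vp1gip|w|gip|u|gip|el|

The match spans [4:34] → '|b|gip|7vp1gip|w|gip|u|gip|el|'.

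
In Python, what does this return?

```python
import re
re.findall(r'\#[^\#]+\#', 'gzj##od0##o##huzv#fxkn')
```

`findall` yields the raw match text (3 of them) because the pattern has no groups.

['#od0#', '#o#', '#huzv#']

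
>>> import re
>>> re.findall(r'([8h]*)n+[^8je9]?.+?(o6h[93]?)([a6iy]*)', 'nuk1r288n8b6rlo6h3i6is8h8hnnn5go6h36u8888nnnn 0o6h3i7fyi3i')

[('', 'o6h3', 'i6i'), ('8h8h', 'o6h3', '6'), ('8888', 'o6h3', 'i')]

Because the quantifier is non-greedy, it stops expanding at the earliest point where the rest of the pattern can succeed.
Multiple groups make `findall` return tuples — one 3-tuple for each match.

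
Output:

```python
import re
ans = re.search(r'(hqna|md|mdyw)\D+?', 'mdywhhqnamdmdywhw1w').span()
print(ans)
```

(0, 3)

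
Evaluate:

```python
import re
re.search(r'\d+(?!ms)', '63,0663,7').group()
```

'63'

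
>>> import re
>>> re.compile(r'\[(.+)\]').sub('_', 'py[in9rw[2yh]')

Matches: at [2:13] → '[in9rw[2yh]'.
`sub` substitutes '_' at each match site.

'py_'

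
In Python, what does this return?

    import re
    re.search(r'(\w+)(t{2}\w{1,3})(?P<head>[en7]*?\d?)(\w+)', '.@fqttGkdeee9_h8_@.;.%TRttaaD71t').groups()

The match spans [2:17] → 'fqttGkdeee9_h8_'.
Captured: group 1 = 'fq', group 2 = 'ttGkd', group 3 = '', group 4 = 'eee9_h8_'.

('fq', 'ttGkd', '', 'eee9_h8_')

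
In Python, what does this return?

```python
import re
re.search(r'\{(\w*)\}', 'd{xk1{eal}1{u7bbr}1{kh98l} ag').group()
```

The match spans [5:10] → '{eal}'.

'{eal}'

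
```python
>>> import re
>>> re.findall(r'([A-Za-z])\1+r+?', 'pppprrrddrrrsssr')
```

['p', 'd', 's']

`\1` has to match the exact text group 1 already captured.
Matches: at [0:5] match 'ppppr', group 1 = 'p'; at [7:10] match 'ddr', group 1 = 'd'; at [12:16] match 'sssr', group 1 = 's'.
With a single group, `findall` returns only what that group captured — 3 items.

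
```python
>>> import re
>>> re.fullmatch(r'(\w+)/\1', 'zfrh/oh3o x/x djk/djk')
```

None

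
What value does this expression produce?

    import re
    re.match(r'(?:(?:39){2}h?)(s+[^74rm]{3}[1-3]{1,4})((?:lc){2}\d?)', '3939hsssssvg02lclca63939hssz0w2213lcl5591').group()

'3939hsssssvg02lclc'

Pattern: the literal '39' repeated 2 times, then optionally a literal 'h' (non-capturing group); then one or more of a literal 's', then exactly 3 of any character except [74rm], then 1 to 4 of a character in [1-3] (captured); then the literal 'lc' repeated 2 times, then optionally a digit (captured).
With `match`, the pattern is implicitly anchored at the beginning.
The match spans [0:18] → '3939hsssssvg02lclc'.
Captured: group 1 = 'sssssvg02', group 2 = 'lclc'.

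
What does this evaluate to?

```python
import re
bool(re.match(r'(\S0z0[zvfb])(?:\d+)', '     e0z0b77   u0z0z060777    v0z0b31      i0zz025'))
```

The pattern matches a non-whitespace character, then the literal '0z0', then one of [zvfb] (captured); then one or more of a digit (non-capturing group).
With `match`, the pattern is implicitly anchored at the beginning.
Here the string doesn't start with a match, so the call returns None, and `bool(None)` is False.

False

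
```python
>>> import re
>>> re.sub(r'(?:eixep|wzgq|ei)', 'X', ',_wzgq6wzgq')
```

Every occurrence is swapped for 'X'.

',_X6X'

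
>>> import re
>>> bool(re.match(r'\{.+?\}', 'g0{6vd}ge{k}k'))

With `match`, the pattern is implicitly anchored at the beginning.
Here position 0 doesn't satisfy it, so the call returns None, and `bool(None)` is False.

False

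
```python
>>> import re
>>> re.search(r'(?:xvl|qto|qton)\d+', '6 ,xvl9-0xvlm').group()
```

Unlike `match`, `search` isn't anchored — it looks for the pattern anywhere in the string.
The match spans [3:7] → 'xvl9'.

'xvl9'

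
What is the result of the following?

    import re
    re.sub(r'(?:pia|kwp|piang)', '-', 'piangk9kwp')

Alternation isn't longest-match — the leftmost alternative that fits at this position is chosen.
Matches: at [0:3] → 'pia'; at [7:10] → 'kwp'.
`sub` substitutes '-' at each match site.

'-ngk9-'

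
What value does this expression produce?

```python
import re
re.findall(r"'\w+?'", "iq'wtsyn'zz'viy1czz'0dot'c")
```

Since nothing is captured, `findall` lists the 2 matched substrings directly.

["'wtsyn'", "'viy1czz'"]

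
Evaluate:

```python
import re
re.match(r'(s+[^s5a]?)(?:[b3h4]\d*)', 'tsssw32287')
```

The pattern matches one or more of the literal 's', then optionally any character except [s5a] (captured); then one of [b3h4], then zero or more of a digit (non-capturing group).
`re.match` won't scan ahead — the pattern has to work from the very first character.
Here the string doesn't start with a match, so the call returns None.

None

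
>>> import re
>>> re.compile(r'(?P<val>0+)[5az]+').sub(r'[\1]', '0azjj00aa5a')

This matches one or more of a literal '0' (captured as 'val'); then one or more of one of [5az].
Matches: at [0:3] → '0az'; at [5:11] → '00aa5a'.
Each match is replaced using the text its own group 1 captured.

'[0]jj[00]'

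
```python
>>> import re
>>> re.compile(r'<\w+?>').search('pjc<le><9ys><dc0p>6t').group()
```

'<le>'

The match spans [3:7] → '<le>'.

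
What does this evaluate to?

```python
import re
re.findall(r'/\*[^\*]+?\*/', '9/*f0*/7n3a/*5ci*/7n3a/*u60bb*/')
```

`findall` yields the raw match text (3 of them) because the pattern has no groups.

['/*f0*/', '/*5ci*/', '/*u60bb*/']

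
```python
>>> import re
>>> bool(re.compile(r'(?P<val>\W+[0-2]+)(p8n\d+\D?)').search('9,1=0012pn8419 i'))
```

False

The pattern matches one or more of a non-word character, then one or more of a character in [0-2] (captured as 'val'); then the literal 'p8n', then one or more of a digit, then optionally a non-digit (captured).
`re.search` scans for the first position where the pattern succeeds.
Here nothing in the string fits, so the call returns None, and `bool(None)` is False.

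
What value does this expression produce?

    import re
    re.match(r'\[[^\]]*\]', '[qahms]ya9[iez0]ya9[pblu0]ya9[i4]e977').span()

(0, 7)

With `match`, the pattern is implicitly anchored at the beginning.
The match spans [0:7] → '[qahms]'.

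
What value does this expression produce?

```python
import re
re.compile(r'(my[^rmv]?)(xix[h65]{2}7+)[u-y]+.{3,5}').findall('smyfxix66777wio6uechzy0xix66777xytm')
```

[('myf', 'xix66777')]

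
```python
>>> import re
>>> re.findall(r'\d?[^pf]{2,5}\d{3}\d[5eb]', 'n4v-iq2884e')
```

This matches optionally a digit, then 2 to 5 of any character except [pf]; then exactly 3 of a digit, then a digit, then one of [5eb].
Scanning left to right: at [1:11] → '4v-iq2884e'.
`findall` yields the raw match text (1 of them) because the pattern has no groups.

['4v-iq2884e']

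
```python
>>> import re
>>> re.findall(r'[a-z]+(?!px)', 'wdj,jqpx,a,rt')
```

The negative lookaround is zero-width — it rules out positions where the adjacent text would match, without consuming anything.
Walking the string: at [0:3] → 'wdj'; at [4:8] → 'jqpx'; at [9:10] → 'a'; at [11:13] → 'rt'.
With no groups in the pattern, `findall` gives back each whole match — 4 here.

['wdj', 'jqpx', 'a', 'rt']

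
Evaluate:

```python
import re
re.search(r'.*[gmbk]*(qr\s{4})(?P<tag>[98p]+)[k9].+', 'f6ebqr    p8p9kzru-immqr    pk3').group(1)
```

'qr    '

Pattern: zero or more of any character, then zero or more of one of [gmbk]; then the literal 'qr', then exactly 4 of whitespace (captured); then one or more of one of [98p] (captured as 'tag'); then one of [k9], then one or more of any character.
`re.search` tries every starting position until one works.
The match spans [0:31] → 'f6ebqr    p8p9kzru-immqr    pk3'.
Captured: group 1 = 'qr    ', group 2 = 'p'.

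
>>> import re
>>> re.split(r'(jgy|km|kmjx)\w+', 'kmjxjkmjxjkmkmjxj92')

Branches in `(...|...)` are attempted left-to-right; the first branch that allows the whole pattern to succeed is taken.
The group in the pattern means `split` returns the separators' captures alongside the pieces.

['', 'km', '']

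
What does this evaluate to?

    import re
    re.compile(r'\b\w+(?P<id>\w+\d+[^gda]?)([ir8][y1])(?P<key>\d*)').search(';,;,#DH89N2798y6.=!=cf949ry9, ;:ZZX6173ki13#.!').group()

The pattern matches a word boundary (`\b`, zero-width); then one or more of a word character; then one or more of a word character, then one or more of a digit, then optionally any character except [gda] (captured as 'id'); then one of [ir8], then one of [y1] (captured); then zero or more of a digit (captured as 'key').
`re.search` scans for the first position where the pattern succeeds.
The match spans [5:16] → 'DH89N2798y6'.
Captured: group 1 = '79', group 2 = '8y', group 3 = '6'.

'DH89N2798y6'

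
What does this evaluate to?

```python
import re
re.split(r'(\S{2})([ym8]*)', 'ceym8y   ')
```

['', 'ce', 'ym8y', '   ']

This matches exactly 2 of a non-whitespace character (captured); then zero or more of one of [ym8] (captured).
The group in the pattern means `split` returns the separators' captures alongside the pieces.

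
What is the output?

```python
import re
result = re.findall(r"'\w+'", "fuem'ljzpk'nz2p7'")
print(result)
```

["'ljzpk'"]

Walking the string: at [4:11] → "'ljzpk'".
No capturing groups, so `findall` returns the 1 full match string.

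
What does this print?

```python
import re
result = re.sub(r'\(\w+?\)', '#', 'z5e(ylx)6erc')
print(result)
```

Matches: at [3:8] → '(ylx)'.
Every occurrence is swapped for '#'.

z5e#6erc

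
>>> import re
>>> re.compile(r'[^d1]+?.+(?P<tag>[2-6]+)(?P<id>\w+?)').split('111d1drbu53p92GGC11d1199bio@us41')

The group in the pattern means `split` returns the separators' captures alongside the pieces.

['111d1d', '4', '1', '']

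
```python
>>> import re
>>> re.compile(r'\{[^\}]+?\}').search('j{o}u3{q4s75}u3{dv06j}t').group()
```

The match spans [1:4] → '{o}'.

'{o}'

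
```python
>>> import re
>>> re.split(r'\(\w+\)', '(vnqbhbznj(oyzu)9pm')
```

['(vnqbhbznj', '9pm']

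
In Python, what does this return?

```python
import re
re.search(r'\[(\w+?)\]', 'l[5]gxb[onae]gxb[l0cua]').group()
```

'[5]'

`search` walks the string left to right and returns the first match it finds.
The match spans [1:4] → '[5]'.
Captured: group 1 = '5'.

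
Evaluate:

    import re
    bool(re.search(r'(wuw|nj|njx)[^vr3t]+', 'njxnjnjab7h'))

The match spans [0:11] → 'njxnjnjab7h'.

True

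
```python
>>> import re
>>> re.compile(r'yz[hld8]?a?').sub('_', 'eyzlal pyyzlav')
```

This matches the literal 'yz', then optionally one of [hld8]; then optionally a literal 'a'.
Matches: at [1:5] → 'yzla'; at [9:13] → 'yzla'.
Each match is replaced by '_'.

'e_l py_v'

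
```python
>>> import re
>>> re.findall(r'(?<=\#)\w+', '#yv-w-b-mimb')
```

['yv']

The lookaround is zero-width — it requires the adjacent text to match without consuming it, so the asserted text isn't part of the match.
Scanning left to right: at [1:3] → 'yv'.
Since nothing is captured, `findall` lists the 1 matched substring directly.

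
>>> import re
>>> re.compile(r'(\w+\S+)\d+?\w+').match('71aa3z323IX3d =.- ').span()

The pattern matches one or more of a word character, then one or more of a non-whitespace character (captured); then one or more of a digit (lazy), then one or more of a word character.
`re.match` only tries the pattern at the start of the string.
The match spans [0:13] → '71aa3z323IX3d'.
Captured: group 1 = '71aa3z323IX'.

(0, 13)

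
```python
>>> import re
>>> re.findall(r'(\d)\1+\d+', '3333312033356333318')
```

['3']

The backreference `\1` re-matches whatever the first group consumed, character for character.
Because there's exactly one group, `findall` drops the full match and keeps group 1 from the one hit.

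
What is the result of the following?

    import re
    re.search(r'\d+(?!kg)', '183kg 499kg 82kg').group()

'18'

The negative lookaround is zero-width — it rules out positions where the adjacent text would match, without consuming anything.
The match spans [0:2] → '18'.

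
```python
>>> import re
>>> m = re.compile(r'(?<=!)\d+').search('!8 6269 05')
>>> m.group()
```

The `(?=…)`/`(?<=…)` assertion just peeks at neighbouring text; it doesn't advance the match position.
Unlike `match`, `search` isn't anchored — it looks for the pattern anywhere in the string.
The match spans [1:2] → '8'.

'8'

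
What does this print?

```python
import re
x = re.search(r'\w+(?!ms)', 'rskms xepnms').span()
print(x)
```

(0, 5)

A negative assertion filters positions out without eating any characters.
The match spans [0:5] → 'rskms'.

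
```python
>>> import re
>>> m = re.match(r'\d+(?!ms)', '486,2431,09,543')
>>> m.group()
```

'486'

The negative lookahead/lookbehind blocks any match where the forbidden context is present.
`re.match` won't scan ahead — the pattern has to work from the very first character.
The match spans [0:3] → '486'.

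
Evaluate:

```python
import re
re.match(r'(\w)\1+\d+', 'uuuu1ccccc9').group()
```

A backreference is literal: `\1` must see the identical characters the first group matched.
`re.match` only tries the pattern at the start of the string.
The match spans [0:5] → 'uuuu1'.
Captured: group 1 = 'u'.

'uuuu1'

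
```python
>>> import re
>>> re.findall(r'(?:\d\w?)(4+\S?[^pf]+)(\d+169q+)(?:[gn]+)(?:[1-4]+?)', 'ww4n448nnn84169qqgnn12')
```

The pattern matches a digit, then optionally a word character (non-capturing group); then one or more of a literal '4', then optionally a non-whitespace character, then one or more of any character except [pf] (captured); then one or more of a digit, then the literal '169', then one or more of a literal 'q' (captured); then one or more of one of [gn] (non-capturing group); then one or more of a character in [1-4] (lazy) (non-capturing group).
Matches: at [2:21] match '4n448nnn84169qqgnn1', groups = ('448nnn8', '4169qq').
`findall` packs the 2 group values into a tuple for every match.

[('448nnn8', '4169qq')]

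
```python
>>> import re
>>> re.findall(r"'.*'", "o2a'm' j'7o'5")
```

["'m' j'7o'"]

No capturing groups, so `findall` returns the 1 full match string.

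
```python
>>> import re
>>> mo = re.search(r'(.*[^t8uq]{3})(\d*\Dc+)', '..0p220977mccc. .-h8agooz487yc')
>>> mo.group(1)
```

'..0p220977mccc. .-h8agooz4'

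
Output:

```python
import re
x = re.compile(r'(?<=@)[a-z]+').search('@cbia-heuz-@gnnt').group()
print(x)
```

cbia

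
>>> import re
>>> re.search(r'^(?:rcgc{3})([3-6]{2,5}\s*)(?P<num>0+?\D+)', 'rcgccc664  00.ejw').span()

(0, 17)

The match spans [0:17] → 'rcgccc664  00.ejw'.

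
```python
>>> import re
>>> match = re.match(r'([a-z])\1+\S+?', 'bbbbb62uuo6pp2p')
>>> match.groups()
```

('b',)

`\1` is not a pattern — it's the concrete string captured by group 1, re-applied verbatim.
`match` is anchored at position 0; if the pattern doesn't fit there, it returns None.
The match spans [0:6] → 'bbbbb6'.
Captured: group 1 = 'b'.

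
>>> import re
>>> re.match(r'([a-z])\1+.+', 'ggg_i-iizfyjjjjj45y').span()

`match` is anchored at position 0; if the pattern doesn't fit there, it returns None.
The match spans [0:19] → 'ggg_i-iizfyjjjjj45y'.

(0, 19)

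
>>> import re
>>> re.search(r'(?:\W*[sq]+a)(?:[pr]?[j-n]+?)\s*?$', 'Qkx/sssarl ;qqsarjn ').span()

(10, 20)

The pattern matches zero or more of a non-word character, then one or more of one of [sq], then a literal 'a' (non-capturing group); then optionally one of [pr], then one or more of a character in [j-n] (lazy) (non-capturing group); then zero or more of whitespace (lazy); then anchored at the end.
Unlike `match`, `search` isn't anchored — it looks for the pattern anywhere in the string.
The match spans [10:20] → ' ;qqsarjn '.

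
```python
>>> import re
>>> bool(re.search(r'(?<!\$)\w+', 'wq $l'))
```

The negative lookahead/lookbehind blocks any match where the forbidden context is present.
The match spans [0:2] → 'wq'.

True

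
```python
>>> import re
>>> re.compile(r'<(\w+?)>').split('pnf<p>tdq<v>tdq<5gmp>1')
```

Matches to split on: at [3:6] → '<p>'; at [9:12] → '<v>'; at [15:21] → '<5gmp>'.
With a capturing group present, the delimiter's captured portion is kept in the result list.

['pnf', 'p', 'tdq', 'v', 'tdq', '5gmp', '1']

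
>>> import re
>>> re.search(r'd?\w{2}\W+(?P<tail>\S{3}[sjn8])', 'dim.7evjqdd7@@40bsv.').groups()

('7evj',)

This matches optionally a literal 'd', then exactly 2 of a word character, then one or more of a non-word character; then exactly 3 of a non-whitespace character, then one of [sjn8] (captured as 'tail').
`re.search` scans for the first position where the pattern succeeds.
The match spans [0:8] → 'dim.7evj'.
Captured: group 1 = '7evj'.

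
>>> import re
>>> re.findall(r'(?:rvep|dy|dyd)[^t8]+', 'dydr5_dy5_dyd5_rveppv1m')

Matches: at [0:23] → 'dydr5_dy5_dyd5_rveppv1m'.
Since nothing is captured, `findall` lists the 1 matched substring directly.

['dydr5_dy5_dyd5_rveppv1m']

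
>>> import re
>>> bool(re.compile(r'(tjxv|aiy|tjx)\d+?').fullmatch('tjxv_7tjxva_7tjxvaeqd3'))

False

For `fullmatch`, every character of the input must be accounted for by the pattern.
Here the string isn't matched end-to-end, so the call returns None, and `bool(None)` is False.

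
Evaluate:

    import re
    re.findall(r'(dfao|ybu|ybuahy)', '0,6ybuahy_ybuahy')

['ybu', 'ybu']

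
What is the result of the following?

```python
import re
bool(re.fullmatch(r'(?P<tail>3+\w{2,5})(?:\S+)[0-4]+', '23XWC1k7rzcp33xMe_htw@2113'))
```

`re.fullmatch` is like wrapping the pattern in `^…$` (in single-line mode).
Here the string isn't matched end-to-end, so the call returns None, and `bool(None)` is False.

False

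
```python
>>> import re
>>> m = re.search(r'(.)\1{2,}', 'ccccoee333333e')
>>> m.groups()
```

('c',)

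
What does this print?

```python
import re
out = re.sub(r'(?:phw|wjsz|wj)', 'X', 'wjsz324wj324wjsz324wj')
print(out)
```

X324X324X324X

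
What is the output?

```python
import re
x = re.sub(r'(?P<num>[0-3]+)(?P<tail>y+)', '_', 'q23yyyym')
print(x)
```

q_m

The pattern matches one or more of a character in [0-3] (captured as 'num'); then one or more of a literal 'y' (captured as 'tail').
Matches: at [1:7] → '23yyyy'.
Every occurrence is swapped for '_'.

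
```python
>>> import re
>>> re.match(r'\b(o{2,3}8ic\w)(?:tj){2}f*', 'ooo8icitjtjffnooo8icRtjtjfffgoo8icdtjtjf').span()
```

This matches a word boundary (`\b`, zero-width); then 2 to 3 of a literal 'o', then the literal '8ic', then a word character (captured); then the literal 'tj' repeated 2 times, then zero or more of a literal 'f'.
`match` is anchored at position 0; if the pattern doesn't fit there, it returns None.
The match spans [0:13] → 'ooo8icitjtjff'.
Captured: group 1 = 'ooo8ici'.

(0, 13)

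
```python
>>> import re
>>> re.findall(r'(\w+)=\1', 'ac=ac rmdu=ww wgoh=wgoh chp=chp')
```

['ac', 'wgoh', 'chp']

After group 1 captures some text, `\1` only succeeds where that same text appears again.
Because there's exactly one group, `findall` drops the full match and keeps group 1 from each hit.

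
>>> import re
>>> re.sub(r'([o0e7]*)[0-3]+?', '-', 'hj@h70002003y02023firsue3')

The pattern matches zero or more of one of [o0e7] (captured); then one or more of a character in [0-3] (lazy).
Matches: at [4:9] → '70002'; at [9:12] → '003'; at [13:15] → '02'; at [15:17] → '02'; at [17:18] → '3'; ….
`sub` substitutes '-' at each match site.

'hj@h--y---firsu-'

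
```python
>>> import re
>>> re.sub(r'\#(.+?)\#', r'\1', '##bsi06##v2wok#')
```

'#bsi06v2wok'

A `+?`/`*?`/`{m,n}?` starts at its minimum and grows only as far as needed for what follows to match.
Each match is replaced using the text its own group 1 captured.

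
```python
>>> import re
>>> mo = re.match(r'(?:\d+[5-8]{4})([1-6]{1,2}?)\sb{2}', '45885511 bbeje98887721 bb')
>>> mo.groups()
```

('11',)

The pattern matches one or more of a digit, then exactly 4 of a character in [5-8] (non-capturing group); then 1 to 2 of a character in [1-6] (lazy) (captured); then whitespace, then exactly 2 of a literal 'b'.
`re.match` won't scan ahead — the pattern has to work from the very first character.
The match spans [0:11] → '45885511 bb'.
Captured: group 1 = '11'.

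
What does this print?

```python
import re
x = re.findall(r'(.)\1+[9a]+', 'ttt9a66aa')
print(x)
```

['t', '6']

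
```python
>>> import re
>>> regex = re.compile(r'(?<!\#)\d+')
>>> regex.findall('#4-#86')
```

['6']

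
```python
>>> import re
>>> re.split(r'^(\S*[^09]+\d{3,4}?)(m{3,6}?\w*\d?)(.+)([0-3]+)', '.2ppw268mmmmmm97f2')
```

['', '.2ppw268', 'mmmmmm97', 'f', '2', '']

The pattern matches anchored at the start of the string; then zero or more of a non-whitespace character, then one or more of any character except [09], then 3 to 4 of a digit (lazy) (captured); then 3 to 6 of a literal 'm' (lazy), then zero or more of a word character, then optionally a digit (captured); then one or more of any character (captured); then one or more of a character in [0-3] (captured).
Matches to split on: at [0:18] → '.2ppw268mmmmmm97f2'.
The group in the pattern means `split` returns the separators' captures alongside the pieces.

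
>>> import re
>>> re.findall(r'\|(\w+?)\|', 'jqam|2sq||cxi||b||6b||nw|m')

['2sq', 'cxi', 'b', '6b', 'nw']

One capturing group, so `findall` returns just the captured substring from each match — 5 in all.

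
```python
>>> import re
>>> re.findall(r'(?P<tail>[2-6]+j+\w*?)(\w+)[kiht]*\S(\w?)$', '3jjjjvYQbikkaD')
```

[('3jjjj', 'vYQbikka', '')]

This matches one or more of a character in [2-6], then one or more of the literal 'j', then zero or more of a word character (lazy) (captured as 'tail'); then one or more of a word character (captured); then zero or more of one of [kiht], then a non-whitespace character; then optionally a word character (captured); then anchored at the end.
Scanning left to right: at [0:14] match '3jjjjvYQbikkaD', groups = ('3jjjj', 'vYQbikka', '').
`findall` packs the 3 group values into a tuple for every match.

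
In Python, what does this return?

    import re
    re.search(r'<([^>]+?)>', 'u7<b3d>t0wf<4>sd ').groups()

`re.search` tries every starting position until one works.
The match spans [2:7] → '<b3d>'.
Captured: group 1 = 'b3d'.

('b3d',)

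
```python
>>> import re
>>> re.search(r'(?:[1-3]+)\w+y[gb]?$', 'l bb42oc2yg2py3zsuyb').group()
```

Pattern: one or more of a character in [1-3] (non-capturing group); then one or more of a word character, then the literal 'y', then optionally one of [gb]; then anchored at the end.
`re.search` tries every starting position until one works.
The match spans [5:20] → '2oc2yg2py3zsuyb'.

'2oc2yg2py3zsuyb'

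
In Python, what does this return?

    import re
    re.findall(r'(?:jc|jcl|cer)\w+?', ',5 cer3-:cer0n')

['cer3', 'cer0']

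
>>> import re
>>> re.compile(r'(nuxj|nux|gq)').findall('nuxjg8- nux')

The regex engine tests alternatives in the order written; an earlier branch that matches wins even if a later one would match more.
`findall` collects group 1 from each match (2 total).

['nuxj', 'nux']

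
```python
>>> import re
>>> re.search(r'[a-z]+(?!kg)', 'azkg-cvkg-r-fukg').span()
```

(0, 4)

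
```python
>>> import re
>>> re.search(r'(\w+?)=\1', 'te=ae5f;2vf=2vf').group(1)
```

'2vf'

The match spans [8:15] → '2vf=2vf'.
Captured: group 1 = '2vf'.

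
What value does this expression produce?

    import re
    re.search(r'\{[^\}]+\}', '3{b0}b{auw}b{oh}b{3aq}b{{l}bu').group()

The match spans [1:5] → '{b0}'.

'{b0}'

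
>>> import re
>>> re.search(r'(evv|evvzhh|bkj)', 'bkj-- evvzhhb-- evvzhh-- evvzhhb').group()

`search` walks the string left to right and returns the first match it finds.
The match spans [0:3] → 'bkj'.
Captured: group 1 = 'bkj'.

'bkj'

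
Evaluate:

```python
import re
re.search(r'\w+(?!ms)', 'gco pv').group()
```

'gco'

`(?!…)`/`(?<!…)` only lets a position through if the neighbouring text does NOT match; no characters are consumed.
`search` walks the string left to right and returns the first match it finds.
The match spans [0:3] → 'gco'.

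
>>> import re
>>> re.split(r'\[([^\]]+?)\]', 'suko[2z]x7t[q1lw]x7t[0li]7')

`re.split` interleaves the captured-group text with the surrounding fragments.

['suko', '2z', 'x7t', 'q1lw', 'x7t', '0li', '7']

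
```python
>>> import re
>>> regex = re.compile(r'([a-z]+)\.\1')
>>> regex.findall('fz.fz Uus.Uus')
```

['fz']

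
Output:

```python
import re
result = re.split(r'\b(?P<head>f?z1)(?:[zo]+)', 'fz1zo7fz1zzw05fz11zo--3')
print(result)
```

`re.split` interleaves the captured-group text with the surrounding fragments.

['', 'fz1', '7fz1zzw05fz11zo--3']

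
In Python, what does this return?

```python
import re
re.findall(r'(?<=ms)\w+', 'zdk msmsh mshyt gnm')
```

['msh', 'hyt']

The positive lookaround only admits positions where the adjacent text matches; those characters stay outside the span.
Walking the string: at [6:9] → 'msh'; at [12:15] → 'hyt'.
With no groups in the pattern, `findall` gives back each whole match — 2 here.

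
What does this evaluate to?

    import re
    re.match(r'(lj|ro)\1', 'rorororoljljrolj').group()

'roro'

`\1` has to match the exact text group 1 already captured.
With `match`, the pattern is implicitly anchored at the beginning.
The match spans [0:4] → 'roro'.
Captured: group 1 = 'ro'.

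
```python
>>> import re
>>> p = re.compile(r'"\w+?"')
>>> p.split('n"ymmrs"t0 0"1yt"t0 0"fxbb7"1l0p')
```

['n', 't0 0', 't0 0', '1l0p']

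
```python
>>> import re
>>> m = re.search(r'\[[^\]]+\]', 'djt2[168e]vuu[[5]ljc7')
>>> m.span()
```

(4, 10)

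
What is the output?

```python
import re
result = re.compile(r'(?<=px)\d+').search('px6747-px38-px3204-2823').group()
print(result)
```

Lookahead/lookbehind check context without consuming it, so the matched span excludes the asserted characters.
Unlike `match`, `search` isn't anchored — it looks for the pattern anywhere in the string.
The match spans [2:6] → '6747'.

6747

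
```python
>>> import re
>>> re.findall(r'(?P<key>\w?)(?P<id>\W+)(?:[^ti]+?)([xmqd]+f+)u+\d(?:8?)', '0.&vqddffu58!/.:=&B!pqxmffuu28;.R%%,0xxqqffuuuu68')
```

Because the quantifier is non-greedy, it stops expanding at the earliest point where the rest of the pattern can succeed.
`findall` packs the 3 group values into a tuple for every match.

[('0', '.&', 'qddff'), ('', '!/.:=&', 'qxmff'), ('', ';.', 'xxqqff')]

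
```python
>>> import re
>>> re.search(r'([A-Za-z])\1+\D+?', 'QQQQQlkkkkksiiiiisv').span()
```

(0, 6)

After group 1 captures some text, `\1` only succeeds where that same text appears again.
`re.search` scans for the first position where the pattern succeeds.
The match spans [0:6] → 'QQQQQl'.
Captured: group 1 = 'Q'.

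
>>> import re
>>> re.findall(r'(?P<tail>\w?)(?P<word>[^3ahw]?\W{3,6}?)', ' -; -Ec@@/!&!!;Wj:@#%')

[('', ' -; '), ('E', 'c@@/'), ('', '!&!!'), ('W', 'j:@#')]

The pattern matches optionally a word character (captured as 'tail'); then optionally any character except [3ahw], then 3 to 6 of a non-word character (lazy) (captured as 'word').
Walking the string: at [0:4] match ' -; ', groups = ('', ' -; '); at [5:10] match 'Ec@@/', groups = ('E', 'c@@/'); at [10:14] match '!&!!', groups = ('', '!&!!'); at [15:20] match 'Wj:@#', groups = ('W', 'j:@#').
Multiple groups make `findall` return tuples — one 2-tuple for each match.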